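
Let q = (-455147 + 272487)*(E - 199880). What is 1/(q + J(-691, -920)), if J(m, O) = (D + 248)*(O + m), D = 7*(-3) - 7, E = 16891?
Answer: 1/33424416320 ≈ 2.9918e-11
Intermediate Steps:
D = -28 (D = -21 - 7 = -28)
J(m, O) = 220*O + 220*m (J(m, O) = (-28 + 248)*(O + m) = 220*(O + m) = 220*O + 220*m)
q = 33424770740 (q = (-455147 + 272487)*(16891 - 199880) = -182660*(-182989) = 33424770740)
1/(q + J(-691, -920)) = 1/(33424770740 + (220*(-920) + 220*(-691))) = 1/(33424770740 + (-202400 - 152020)) = 1/(33424770740 - 354420) = 1/33424416320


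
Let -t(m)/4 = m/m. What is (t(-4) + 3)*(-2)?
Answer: 2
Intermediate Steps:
t(m) = -4 (t(m) = -4*m/m = -4*1 = -4)
(t(-4) + 3)*(-2) = (-4 + 3)*(-2) = -1*(-2) = 2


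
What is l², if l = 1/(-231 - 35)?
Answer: 1/70756 ≈ 1.4133e-5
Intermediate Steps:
l = -1/266 (l = 1/(-266) = -1/266 ≈ -0.0037594)
l² = (-1/266)² = 1/70756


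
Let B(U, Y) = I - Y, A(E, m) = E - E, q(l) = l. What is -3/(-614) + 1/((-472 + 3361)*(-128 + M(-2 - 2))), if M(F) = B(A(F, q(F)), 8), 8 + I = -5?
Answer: 1290769/264303054 ≈ 0.0048837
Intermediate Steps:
I = -13 (I = -8 - 5 = -13)
A(E, m) = 0
B(U, Y) = -13 - Y
M(F) = -21 (M(F) = -13 - 1*8 = -13 - 8 = -21)
-3/(-614) + 1/((-472 + 3361)*(-128 + M(-2 - 2))) = -3/(-614) + 1/((-472 + 3361)*(-128 - 21)) = -3*(-1/614) + 1/(2889*(-149)) = 3/614 + (1/2889)*(-1/149) = 3/614 - 1/430461 = 1290769/264303054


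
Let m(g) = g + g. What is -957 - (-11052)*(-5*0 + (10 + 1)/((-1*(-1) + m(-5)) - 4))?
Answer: -134013/13 ≈ -10309.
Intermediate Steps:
m(g) = 2*g
-957 - (-11052)*(-5*0 + (10 + 1)/((-1*(-1) + m(-5)) - 4)) = -957 - (-11052)*(-5*0 + (10 + 1)/((-1*(-1) + 2*(-5)) - 4)) = -957 - (-11052)*(0 + 11/((1 - 10) - 4)) = -957 - (-11052)*(0 + 11/(-9 - 4)) = -957 - (-11052)*(0 + 11/(-13)) = -957 - (-11052)*(0 + 11*(-1/13)) = -957 - (-11052)*(0 - 11/13) = -957 - (-11052)*(-11)/13 = -957 - 921*132/13 = -957 - 121572/13 = -134013/13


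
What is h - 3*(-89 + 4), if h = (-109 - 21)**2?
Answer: 17155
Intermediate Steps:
h = 16900 (h = (-130)**2 = 16900)
h - 3*(-89 + 4) = 16900 - 3*(-89 + 4) = 16900 - 3*(-85) = 16900 + 255 = 17155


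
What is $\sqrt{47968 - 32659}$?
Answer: $27 \sqrt{21} \approx 123.73$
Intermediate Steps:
$\sqrt{47968 - 32659} = \sqrt{15309} = 27 \sqrt{21}$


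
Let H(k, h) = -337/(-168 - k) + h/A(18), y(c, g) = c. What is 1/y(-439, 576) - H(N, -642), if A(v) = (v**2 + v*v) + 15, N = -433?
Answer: 57532528/25710035 ≈ 2.2377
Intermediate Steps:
A(v) = 15 + 2*v**2 (A(v) = (v**2 + v**2) + 15 = 2*v**2 + 15 = 15 + 2*v**2)
H(k, h) = -337/(-168 - k) + h/663 (H(k, h) = -337/(-168 - k) + h/(15 + 2*18**2) = -337/(-168 - k) + h/(15 + 2*324) = -337/(-168 - k) + h/(15 + 648) = -337/(-168 - k) + h/663)
1/y(-439, 576) - H(N, -642) = 1/(-439) - (223431 + 168*(-642) - 642*(-433))/(663*(168 - 433)) = -1/439 - (223431 - 107856 + 277986)/(663*(-265)) = -1/439 - (-1)*393561/(663*265) = -1/439 - 1*(-131187/58565) = -1/439 + 131187/58565 = 57532528/25710035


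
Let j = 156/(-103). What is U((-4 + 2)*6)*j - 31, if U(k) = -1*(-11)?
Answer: -4909/103 ≈ -47.660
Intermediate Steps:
U(k) = 11
j = -156/103 (j = 156*(-1/103) = -156/103 ≈ -1.5146)
U((-4 + 2)*6)*j - 31 = 11*(-156/103) - 31 = -1716/103 - 31 = -4909/103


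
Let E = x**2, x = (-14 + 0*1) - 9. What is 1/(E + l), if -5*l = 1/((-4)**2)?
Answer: 80/42319 ≈ 0.0018904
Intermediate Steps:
l = -1/80 (l = -1/(5*((-4)**2)) = -1/5/16 = -1/5*1/16 = -1/80 ≈ -0.012500)
x = -23 (x = (-14 + 0) - 9 = -14 - 9 = -23)
E = 529 (E = (-23)**2 = 529)
1/(E + l) = 1/(529 - 1/80) = 1/(42319/80) = 80/42319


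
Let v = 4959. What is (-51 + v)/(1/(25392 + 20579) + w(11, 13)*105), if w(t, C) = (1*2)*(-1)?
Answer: -225625668/9653909 ≈ -23.371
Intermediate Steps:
w(t, C) = -2 (w(t, C) = 2*(-1) = -2)
(-51 + v)/(1/(25392 + 20579) + w(11, 13)*105) = (-51 + 4959)/(1/(25392 + 20579) - 2*105) = 4908/(1/45971 - 210) = 4908/(-9653909/45971) = 4908*(-45971/9653909) = -225625668/9653909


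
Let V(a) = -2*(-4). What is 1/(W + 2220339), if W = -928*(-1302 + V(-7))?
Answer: 1/3421171 ≈ 2.9230e-7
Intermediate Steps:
V(a) = 8
W = 1200832 (W = -928*(-1302 + 8) = -928*(-1294) = 1200832)
1/(W + 2220339) = 1/(1200832 + 2220339) = 1/3421171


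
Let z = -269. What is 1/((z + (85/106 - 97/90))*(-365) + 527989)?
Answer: 477/298733032 ≈ 1.5967e-6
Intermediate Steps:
1/((z + (85/106 - 97/90))*(-365) + 527989) = 1/((-269 + (85/106 - 97/90))*(-365) + 527989) = 1/((-269 - 658/2385)*(-365) + 527989) = 1/(-642223/2385*(-365) + 527989) = 1/(46882279/477 + 527989) = 1/(298733032/477) = 477/298733032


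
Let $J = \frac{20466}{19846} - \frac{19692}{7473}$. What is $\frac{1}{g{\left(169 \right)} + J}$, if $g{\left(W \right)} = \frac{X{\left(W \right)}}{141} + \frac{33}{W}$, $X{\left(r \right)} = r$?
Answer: $- \frac{12532123851}{2631720017} \approx -4.7619$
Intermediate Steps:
$J = - \frac{39644169}{24718193}$ ($J = 20466 \cdot \frac{1}{19846} - \frac{6564}{2491} = \frac{10233}{9923} - \frac{6564}{2491} = - \frac{39644169}{24718193} \approx -1.6038$)
$g{\left(W \right)} = \frac{33}{W} + \frac{W}{141}$ ($g{\left(W \right)} = \frac{W}{141} + \frac{33}{W} = \frac{33}{W} + \frac{W}{141}$)
$\frac{1}{g{\left(169 \right)} + J} = \frac{1}{\left(\frac{33}{169} + \frac{1}{141} \cdot 169\right) - \frac{39644169}{24718193}} = \frac{1}{\left(33 \cdot \frac{1}{169} + \frac{169}{141}\right) - \frac{39644169}{24718193}} = \frac{1}{\left(\frac{33}{169} + \frac{169}{141}\right) - \frac{39644169}{24718193}} = \frac{1}{\frac{33214}{23829} - \frac{39644169}{24718193}} = \frac{1}{- \frac{2631720017}{12532123851}} = - \frac{12532123851}{2631720017}$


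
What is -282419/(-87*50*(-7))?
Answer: -282419/30450 ≈ -9.2748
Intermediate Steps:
-282419/(-87*50*(-7)) = -282419/((-4350*(-7))) = -282419/30450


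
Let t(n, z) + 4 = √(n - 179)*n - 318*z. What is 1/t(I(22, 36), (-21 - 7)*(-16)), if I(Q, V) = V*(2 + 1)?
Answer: -35617/5074489792 - 27*I*√71/5074489792 ≈ -7.0188e-6 - 4.4833e-8*I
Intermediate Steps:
I(Q, V) = 3*V (I(Q, V) = V*3 = 3*V)
t(n, z) = -4 - 318*z + n*√(-179 + n) (t(n, z) = -4 + (√(n - 179)*n - 318*z) = -4 + (√(-179 + n)*n - 318*z) = -4 + (n*√(-179 + n) - 318*z) = -4 + (-318*z + n*√(-179 + n)) = -4 - 318*z + n*√(-179 + n))
1/t(I(22, 36), (-21 - 7)*(-16)) = 1/(-4 - 318*(-21 - 7)*(-16) + (3*36)*√(-179 + 3*36)) = 1/(-4 - (-8904)*(-16) + 108*√(-179 + 108)) = 1/(-4 - 318*448 + 108*√(-71)) = 1/(-4 - 142464 + 108*(I*√71)) = 1/(-4 - 142464 + 108*I*√71) = 1/(-142468 + 108*I*√71)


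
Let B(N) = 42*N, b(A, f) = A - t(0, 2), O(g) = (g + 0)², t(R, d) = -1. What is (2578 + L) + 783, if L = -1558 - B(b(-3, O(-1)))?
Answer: 1887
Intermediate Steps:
O(g) = g²
b(A, f) = 1 + A (b(A, f) = A - 1*(-1) = A + 1 = 1 + A)
L = -1474 (L = -1558 - 42*(1 - 3) = -1558 - 42*(-2) = -1558 - 1*(-84) = -1558 + 84 = -1474)
(2578 + L) + 783 = (2578 - 1474) + 783 = 1104 + 783 = 1887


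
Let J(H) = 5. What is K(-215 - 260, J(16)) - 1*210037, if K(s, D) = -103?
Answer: -210140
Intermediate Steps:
K(-215 - 260, J(16)) - 1*210037 = -103 - 1*210037 = -103 - 210037 = -210140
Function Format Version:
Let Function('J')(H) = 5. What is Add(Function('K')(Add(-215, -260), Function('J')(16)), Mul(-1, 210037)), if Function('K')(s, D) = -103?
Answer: -210140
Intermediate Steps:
Add(Function('K')(Add(-215, -260), Function('J')(16)), Mul(-1, 210037)) = Add(-103, Mul(-1, 210037)) = Add(-103, -210037) = -210140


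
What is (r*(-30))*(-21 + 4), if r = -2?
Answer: -1020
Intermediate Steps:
(r*(-30))*(-21 + 4) = (-2*(-30))*(-21 + 4) = 60*(-17) = -1020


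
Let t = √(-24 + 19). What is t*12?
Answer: 12*I*√5 ≈ 26.833*I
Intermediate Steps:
t = I*√5 (t = √(-5) = I*√5 ≈ 2.2361*I)
t*12 = (I*√5)*12 = 12*I*√5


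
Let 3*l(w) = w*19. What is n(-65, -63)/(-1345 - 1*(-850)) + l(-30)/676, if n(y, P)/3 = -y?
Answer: -7529/11154 ≈ -0.67500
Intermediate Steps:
n(y, P) = -3*y (n(y, P) = 3*(-y) = -3*y)
l(w) = 19*w/3 (l(w) = (w*19)/3 = (19*w)/3 = 19*w/3)
n(-65, -63)/(-1345 - 1*(-850)) + l(-30)/676 = (-3*(-65))/(-1345 - 1*(-850)) + ((19/3)*(-30))/676 = 195/(-1345 + 850) - 190*1/676 = 195/(-495) - 95/338 = 195*(-1/495) - 95/338 = -13/33 - 95/338 = -7529/11154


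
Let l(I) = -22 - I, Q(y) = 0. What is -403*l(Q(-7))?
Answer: 8866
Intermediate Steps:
-403*l(Q(-7)) = -403*(-22 - 1*0) = -403*(-22 + 0) = -403*(-22) = 8866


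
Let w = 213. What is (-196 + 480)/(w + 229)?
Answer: 142/221 ≈ 0.64253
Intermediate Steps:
(-196 + 480)/(w + 229) = (-196 + 480)/(213 + 229) = 284/442 = 284*(1/442) = 142/221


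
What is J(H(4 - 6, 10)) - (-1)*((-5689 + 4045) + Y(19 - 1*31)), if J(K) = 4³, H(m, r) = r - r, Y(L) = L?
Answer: -1592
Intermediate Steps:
H(m, r) = 0
J(K) = 64
J(H(4 - 6, 10)) - (-1)*((-5689 + 4045) + Y(19 - 1*31)) = 64 - (-1)*((-5689 + 4045) + (19 - 1*31)) = 64 - (-1)*(-1644 + (19 - 31)) = 64 - (-1)*(-1644 - 12) = 64 - (-1)*(-1656) = 64 - 1*1656 = 64 - 1656 = -1592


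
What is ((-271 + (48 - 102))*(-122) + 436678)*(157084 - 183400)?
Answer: -12535047648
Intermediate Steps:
((-271 + (48 - 102))*(-122) + 436678)*(157084 - 183400) = ((-271 - 54)*(-122) + 436678)*(-26316) = (-325*(-122) + 436678)*(-26316) = (39650 + 436678)*(-26316) = 476328*(-26316) = -12535047648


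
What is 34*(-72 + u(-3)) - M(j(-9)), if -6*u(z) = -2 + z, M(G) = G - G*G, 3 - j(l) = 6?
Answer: -7223/3 ≈ -2407.7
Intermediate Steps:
j(l) = -3 (j(l) = 3 - 1*6 = 3 - 6 = -3)
M(G) = G - G²
u(z) = ⅓ - z/6 (u(z) = -(-2 + z)/6 = ⅓ - z/6)
34*(-72 + u(-3)) - M(j(-9)) = 34*(-72 + (⅓ - ⅙*(-3))) - (-3)*(1 - 1*(-3)) = 34*(-72 + (⅓ + ½)) - (-3)*(1 + 3) = 34*(-72 + ⅚) - (-3)*4 = 34*(-427/6) - 1*(-12) = -7259/3 + 12 = -7223/3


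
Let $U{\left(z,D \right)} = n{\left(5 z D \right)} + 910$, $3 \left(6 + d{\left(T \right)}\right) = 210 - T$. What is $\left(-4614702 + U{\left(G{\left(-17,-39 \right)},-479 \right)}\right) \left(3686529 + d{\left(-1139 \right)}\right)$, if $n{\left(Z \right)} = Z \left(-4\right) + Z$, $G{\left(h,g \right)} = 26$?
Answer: $- \frac{48966484889476}{3} \approx -1.6322 \cdot 10^{13}$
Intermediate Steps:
$d{\left(T \right)} = 64 - \frac{T}{3}$ ($d{\left(T \right)} = -6 + \frac{210 - T}{3} = -6 - \left(-70 + \frac{T}{3}\right) = 64 - \frac{T}{3}$)
$n{\left(Z \right)} = - 3 Z$ ($n{\left(Z \right)} = - 4 Z + Z = - 3 Z$)
$U{\left(z,D \right)} = 910 - 15 D z$ ($U{\left(z,D \right)} = - 3 \cdot 5 z D + 910 = - 3 \cdot 5 D z + 910 = - 15 D z + 910 = 910 - 15 D z$)
$\left(-4614702 + U{\left(G{\left(-17,-39 \right)},-479 \right)}\right) \left(3686529 + d{\left(-1139 \right)}\right) = \left(-4614702 - \left(-910 - 186810\right)\right) \left(3686529 + \left(64 - - \frac{1139}{3}\right)\right) = \left(-4614702 + \left(910 + 186810\right)\right) \left(3686529 + \left(64 + \frac{1139}{3}\right)\right) = \left(-4614702 + 187720\right) \left(3686529 + \frac{1331}{3}\right) = \left(-4426982\right) \frac{11060918}{3} = - \frac{48966484889476}{3}$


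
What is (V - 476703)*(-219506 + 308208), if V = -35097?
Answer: -45397683600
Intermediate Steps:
(V - 476703)*(-219506 + 308208) = (-35097 - 476703)*(-219506 + 308208) = -511800*88702 = -45397683600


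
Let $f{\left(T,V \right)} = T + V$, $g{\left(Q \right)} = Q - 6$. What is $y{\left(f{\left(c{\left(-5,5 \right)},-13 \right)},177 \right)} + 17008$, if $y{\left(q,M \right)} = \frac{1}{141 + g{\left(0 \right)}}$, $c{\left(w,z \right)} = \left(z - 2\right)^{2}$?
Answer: $\frac{2296081}{135} \approx 17008.0$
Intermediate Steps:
$g{\left(Q \right)} = -6 + Q$
$c{\left(w,z \right)} = \left(-2 + z\right)^{2}$
$y{\left(q,M \right)} = \frac{1}{135}$ ($y{\left(q,M \right)} = \frac{1}{141 + \left(-6 + 0\right)} = \frac{1}{141 - 6} = \frac{1}{135}$)
$y{\left(f{\left(c{\left(-5,5 \right)},-13 \right)},177 \right)} + 17008 = \frac{1}{135} + 17008 = \frac{2296081}{135}$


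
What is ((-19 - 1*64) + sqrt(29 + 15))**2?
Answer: 6933 - 332*sqrt(11) ≈ 5831.9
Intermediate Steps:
((-19 - 1*64) + sqrt(29 + 15))**2 = ((-19 - 64) + sqrt(44))**2 = (-83 + 2*sqrt(11))**2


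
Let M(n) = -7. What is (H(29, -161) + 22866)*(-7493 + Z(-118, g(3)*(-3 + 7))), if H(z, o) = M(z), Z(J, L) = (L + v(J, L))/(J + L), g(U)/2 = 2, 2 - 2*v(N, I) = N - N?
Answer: -1027717781/6 ≈ -1.7129e+8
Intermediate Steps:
v(N, I) = 1 (v(N, I) = 1 - (N - N)/2 = 1 - ½*0 = 1 + 0 = 1)
g(U) = 4 (g(U) = 2*2 = 4)
Z(J, L) = (1 + L)/(J + L) (Z(J, L) = (L + 1)/(J + L) = (1 + L)/(J + L))
H(z, o) = -7
(H(29, -161) + 22866)*(-7493 + Z(-118, g(3)*(-3 + 7))) = (-7 + 22866)*(-7493 + (1 + 4*(-3 + 7))/(-118 + 4*(-3 + 7))) = 22859*(-7493 + (1 + 4*4)/(-118 + 4*4)) = 22859*(-7493 + (1 + 16)/(-118 + 16)) = 22859*(-7493 + 17/(-102)) = 22859*(-7493 - 1/102*17) = 22859*(-7493 - ⅙) = 22859*(-44959/6) = -1027717781/6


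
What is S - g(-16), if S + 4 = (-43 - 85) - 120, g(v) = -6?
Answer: -246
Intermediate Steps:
S = -252 (S = -4 + ((-43 - 85) - 120) = -4 + (-128 - 120) = -4 - 248 = -252)
S - g(-16) = -252 - 1*(-6) = -252 + 6 = -246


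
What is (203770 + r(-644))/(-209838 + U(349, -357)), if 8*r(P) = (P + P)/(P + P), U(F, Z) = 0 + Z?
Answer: -181129/186840 ≈ -0.96943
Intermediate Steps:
U(F, Z) = Z
r(P) = ⅛ (r(P) = ((P + P)/(P + P))/8 = ((2*P)/((2*P)))/8 = ((2*P)*(1/(2*P)))/8 = (⅛)*1 = ⅛)
(203770 + r(-644))/(-209838 + U(349, -357)) = (203770 + ⅛)/(-209838 - 357) = (1630161/8)/(-210195) = (1630161/8)*(-1/210195) = -181129/186840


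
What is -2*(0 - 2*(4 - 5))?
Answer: -4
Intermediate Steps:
-2*(0 - 2*(4 - 5)) = -2*(0 - 2*(-1)) = -2*(0 + 2) = -2*2 = -4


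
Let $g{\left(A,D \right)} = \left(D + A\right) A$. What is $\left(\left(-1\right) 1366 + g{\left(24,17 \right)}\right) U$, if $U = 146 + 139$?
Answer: $-108870$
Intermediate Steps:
$g{\left(A,D \right)} = A \left(A + D\right)$ ($g{\left(A,D \right)} = \left(A + D\right) A = A \left(A + D\right)$)
$U = 285$
$\left(\left(-1\right) 1366 + g{\left(24,17 \right)}\right) U = \left(\left(-1\right) 1366 + 24 \left(24 + 17\right)\right) 285 = \left(-1366 + 24 \cdot 41\right) 285 = \left(-1366 + 984\right) 285 = \left(-382\right) 285 = -108870$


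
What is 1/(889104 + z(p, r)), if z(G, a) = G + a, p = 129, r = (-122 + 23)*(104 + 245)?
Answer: 1/854682 ≈ 1.1700e-6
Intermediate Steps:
r = -34551 (r = -99*349 = -34551)
1/(889104 + z(p, r)) = 1/(889104 + (129 - 34551)) = 1/(889104 - 34422) = 1/854682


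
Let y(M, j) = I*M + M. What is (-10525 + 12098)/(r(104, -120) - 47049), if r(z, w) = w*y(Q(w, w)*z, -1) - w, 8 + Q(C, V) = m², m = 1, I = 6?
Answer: 1573/564591 ≈ 0.0027861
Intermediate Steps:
Q(C, V) = -7 (Q(C, V) = -8 + 1² = -8 + 1 = -7)
y(M, j) = 7*M (y(M, j) = 6*M + M = 7*M)
r(z, w) = -w - 49*w*z (r(z, w) = w*(7*(-7*z)) - w = w*(-49*z) - w = -49*w*z - w = -w - 49*w*z)
(-10525 + 12098)/(r(104, -120) - 47049) = (-10525 + 12098)/(-1*(-120)*(1 + 49*104) - 47049) = 1573/(-1*(-120)*(1 + 5096) - 47049) = 1573/(-1*(-120)*5097 - 47049) = 1573/(611640 - 47049) = 1573/564591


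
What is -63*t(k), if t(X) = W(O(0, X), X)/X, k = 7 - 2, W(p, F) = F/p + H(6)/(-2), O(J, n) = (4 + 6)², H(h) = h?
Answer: 3717/100 ≈ 37.170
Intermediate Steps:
O(J, n) = 100 (O(J, n) = 10² = 100)
W(p, F) = -3 + F/p (W(p, F) = F/p + 6/(-2) = F/p + 6*(-½) = F/p - 3 = -3 + F/p)
k = 5
t(X) = (-3 + X/100)/X
-63*t(k) = -63*(-300 + 5)/(100*5) = -63*(-295)/(100*5) = -63*(-59/100) = 3717/100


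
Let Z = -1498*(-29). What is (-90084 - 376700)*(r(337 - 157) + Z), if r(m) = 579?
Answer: -20548298464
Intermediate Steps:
Z = 43442
(-90084 - 376700)*(r(337 - 157) + Z) = (-90084 - 376700)*(579 + 43442) = -466784*44021 = -20548298464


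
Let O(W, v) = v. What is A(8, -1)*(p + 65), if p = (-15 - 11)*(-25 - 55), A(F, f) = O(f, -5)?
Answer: -10725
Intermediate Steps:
A(F, f) = -5
p = 2080 (p = -26*(-80) = 2080)
A(8, -1)*(p + 65) = -5*(2080 + 65) = -5*2145 = -10725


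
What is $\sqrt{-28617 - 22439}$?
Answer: $4 i \sqrt{3191} \approx 225.96 i$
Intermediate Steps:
$\sqrt{-28617 - 22439} = \sqrt{-51056} = 4 i \sqrt{3191}$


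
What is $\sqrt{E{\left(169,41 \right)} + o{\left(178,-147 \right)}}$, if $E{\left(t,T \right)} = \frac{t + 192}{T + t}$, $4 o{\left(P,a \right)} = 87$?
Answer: $\frac{\sqrt{1034985}}{210} \approx 4.8445$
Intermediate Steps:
$o{\left(P,a \right)} = \frac{87}{4}$ ($o{\left(P,a \right)} = \frac{1}{4} \cdot 87 = \frac{87}{4}$)
$E{\left(t,T \right)} = \frac{192 + t}{T + t}$
$\sqrt{E{\left(169,41 \right)} + o{\left(178,-147 \right)}} = \sqrt{\frac{192 + 169}{41 + 169} + \frac{87}{4}} = \sqrt{\frac{1}{210} \cdot 361 + \frac{87}{4}} = \sqrt{\frac{361}{210} + \frac{87}{4}} = \sqrt{\frac{9857}{420}} = \frac{\sqrt{1034985}}{210}$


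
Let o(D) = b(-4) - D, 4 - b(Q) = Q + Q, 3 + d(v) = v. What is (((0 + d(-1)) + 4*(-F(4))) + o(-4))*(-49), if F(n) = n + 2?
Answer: 588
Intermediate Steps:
d(v) = -3 + v
F(n) = 2 + n
b(Q) = 4 - 2*Q (b(Q) = 4 - (Q + Q) = 4 - 2*Q)
o(D) = 12 - D (o(D) = (4 - 2*(-4)) - D = (4 + 8) - D = 12 - D)
(((0 + d(-1)) + 4*(-F(4))) + o(-4))*(-49) = (((0 + (-3 - 1)) + 4*(-(2 + 4))) + (12 - 1*(-4)))*(-49) = (((0 - 4) + 4*(-1*6)) + (12 + 4))*(-49) = ((-4 + 4*(-6)) + 16)*(-49) = ((-4 - 24) + 16)*(-49) = (-28 + 16)*(-49) = -12*(-49) = 588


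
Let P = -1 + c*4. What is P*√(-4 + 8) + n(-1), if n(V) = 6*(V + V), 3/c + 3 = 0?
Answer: -22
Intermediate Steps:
c = -1 (c = 3/(-3 + 0) = 3/(-3) = 3*(-⅓) = -1)
n(V) = 12*V (n(V) = 6*(2*V) = 12*V)
P = -5 (P = -1 - 1*4 = -1 - 4 = -5)
P*√(-4 + 8) + n(-1) = -5*√(-4 + 8) + 12*(-1) = -5*√4 - 12 = -5*2 - 12 = -10 - 12 = -22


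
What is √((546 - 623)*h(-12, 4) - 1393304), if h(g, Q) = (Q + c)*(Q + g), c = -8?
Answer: 2*I*√348942 ≈ 1181.4*I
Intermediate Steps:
h(g, Q) = (-8 + Q)*(Q + g) (h(g, Q) = (Q - 8)*(Q + g) = (-8 + Q)*(Q + g))
√((546 - 623)*h(-12, 4) - 1393304) = √((546 - 623)*(4² - 8*4 - 8*(-12) + 4*(-12)) - 1393304) = √(-77*(16 - 32 + 96 - 48) - 1393304) = √(-77*32 - 1393304) = √(-2464 - 1393304) = √(-1395768) = 2*I*√348942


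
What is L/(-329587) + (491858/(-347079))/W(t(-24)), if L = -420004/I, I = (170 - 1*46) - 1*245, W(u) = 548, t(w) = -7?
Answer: -49749886878667/3792576450170442 ≈ -0.013118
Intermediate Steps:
I = -121 (I = (170 - 46) - 245 = 124 - 245 = -121)
L = 420004/121 (L = -420004/(-121) = -420004*(-1)/121 = -533*(-788/121) = 420004/121 ≈ 3471.1)
L/(-329587) + (491858/(-347079))/W(t(-24)) = (420004/121)/(-329587) + (491858/(-347079))/548 = (420004/121)*(-1/329587) + (491858*(-1/347079))*(1/548) = -420004/39880027 - 491858/347079*1/548 = -420004/39880027 - 245929/95099646 = -49749886878667/3792576450170442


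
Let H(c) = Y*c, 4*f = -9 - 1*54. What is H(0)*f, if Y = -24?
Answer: 0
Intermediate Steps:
f = -63/4 (f = (-9 - 1*54)/4 = (-9 - 54)/4 = (¼)*(-63) = -63/4 ≈ -15.750)
H(c) = -24*c
H(0)*f = -24*0*(-63/4) = 0*(-63/4) = 0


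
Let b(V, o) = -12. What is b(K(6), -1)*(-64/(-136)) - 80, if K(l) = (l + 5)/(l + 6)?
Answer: -1456/17 ≈ -85.647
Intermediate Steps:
K(l) = (5 + l)/(6 + l)
b(K(6), -1)*(-64/(-136)) - 80 = -(-768)/(-136) - 80 = -(-768)*(-1)/136 - 80 = -12*8/17 - 80 = -96/17 - 80 = -1456/17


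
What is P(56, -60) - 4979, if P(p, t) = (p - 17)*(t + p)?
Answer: -5135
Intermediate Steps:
P(p, t) = (-17 + p)*(p + t)
P(56, -60) - 4979 = (56² - 17*56 - 17*(-60) + 56*(-60)) - 4979 = (3136 - 952 + 1020 - 3360) - 4979 = -156 - 4979 = -5135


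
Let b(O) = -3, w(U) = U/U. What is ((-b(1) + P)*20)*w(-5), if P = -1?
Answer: 40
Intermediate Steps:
w(U) = 1
((-b(1) + P)*20)*w(-5) = ((-1*(-3) - 1)*20)*1 = ((3 - 1)*20)*1 = (2*20)*1 = 40*1 = 40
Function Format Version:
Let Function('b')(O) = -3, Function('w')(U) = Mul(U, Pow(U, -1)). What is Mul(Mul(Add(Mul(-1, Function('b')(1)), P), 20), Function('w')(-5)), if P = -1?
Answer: 40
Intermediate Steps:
Function('w')(U) = 1
Mul(Mul(Add(Mul(-1, Function('b')(1)), P), 20), Function('w')(-5)) = Mul(Mul(Add(Mul(-1, -3), -1), 20), 1) = Mul(Mul(Add(3, -1), 20), 1) = Mul(Mul(2, 20), 1) = Mul(40, 1) = 40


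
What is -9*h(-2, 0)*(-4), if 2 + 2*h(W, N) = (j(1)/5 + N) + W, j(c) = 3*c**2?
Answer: -306/5 ≈ -61.200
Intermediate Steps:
h(W, N) = -7/10 + N/2 + W/2 (h(W, N) = -1 + (((3*1**2)/5 + N) + W)/2 = -1 + (((3*1)*(1/5) + N) + W)/2 = -1 + ((3*(1/5) + N) + W)/2 = -1 + ((3/5 + N) + W)/2 = -1 + (3/5 + N + W)/2 = -1 + (3/10 + N/2 + W/2) = -7/10 + N/2 + W/2)
-9*h(-2, 0)*(-4) = -9*(-7/10 + (1/2)*0 + (1/2)*(-2))*(-4) = -9*(-7/10 + 0 - 1)*(-4) = -9*(-17/10)*(-4) = (153/10)*(-4) = -306/5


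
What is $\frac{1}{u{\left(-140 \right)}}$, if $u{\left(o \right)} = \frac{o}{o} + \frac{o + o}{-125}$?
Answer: $\frac{25}{81} \approx 0.30864$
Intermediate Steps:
$u{\left(o \right)} = 1 - \frac{2 o}{125}$ ($u{\left(o \right)} = 1 + 2 o \left(- \frac{1}{125}\right) = 1 - \frac{2 o}{125}$)
$\frac{1}{u{\left(-140 \right)}} = \frac{1}{1 - - \frac{56}{25}} = \frac{1}{1 + \frac{56}{25}} = \frac{1}{\frac{81}{25}} = \frac{25}{81}$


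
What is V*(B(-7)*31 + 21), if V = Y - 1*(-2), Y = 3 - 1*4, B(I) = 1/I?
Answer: 116/7 ≈ 16.571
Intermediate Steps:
B(I) = 1/I
Y = -1 (Y = 3 - 4 = -1)
V = 1 (V = -1 - 1*(-2) = -1 + 2 = 1)
V*(B(-7)*31 + 21) = 1*(31/(-7) + 21) = 1*(-1/7*31 + 21) = 1*(-31/7 + 21) = 1*(116/7) = 116/7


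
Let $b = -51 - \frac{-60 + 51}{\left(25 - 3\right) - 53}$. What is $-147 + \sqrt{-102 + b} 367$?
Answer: $-147 + \frac{4404 i \sqrt{1023}}{31} \approx -147.0 + 4543.8 i$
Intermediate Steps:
$b = - \frac{1590}{31}$ ($b = -51 - - \frac{9}{22 - 53} = -51 - - \frac{9}{-31} = -51 - \left(-9\right) \left(- \frac{1}{31}\right) = -51 - \frac{9}{31} = - \frac{1590}{31} \approx -51.29$)
$-147 + \sqrt{-102 + b} 367 = -147 + \sqrt{-102 - \frac{1590}{31}} \cdot 367 = -147 + \sqrt{- \frac{4752}{31}} \cdot 367 = -147 + \frac{12 i \sqrt{1023}}{31} \cdot 367 = -147 + \frac{4404 i \sqrt{1023}}{31}$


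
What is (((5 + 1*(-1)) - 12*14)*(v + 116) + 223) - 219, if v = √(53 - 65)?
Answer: -19020 - 328*I*√3 ≈ -19020.0 - 568.11*I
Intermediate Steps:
v = 2*I*√3 (v = √(-12) = 2*I*√3 ≈ 3.4641*I)
(((5 + 1*(-1)) - 12*14)*(v + 116) + 223) - 219 = (((5 + 1*(-1)) - 12*14)*(2*I*√3 + 116) + 223) - 219 = (((5 - 1) - 168)*(116 + 2*I*√3) + 223) - 219 = ((4 - 168)*(116 + 2*I*√3) + 223) - 219 = (-164*(116 + 2*I*√3) + 223) - 219 = ((-19024 - 328*I*√3) + 223) - 219 = (-18801 - 328*I*√3) - 219 = -19020 - 328*I*√3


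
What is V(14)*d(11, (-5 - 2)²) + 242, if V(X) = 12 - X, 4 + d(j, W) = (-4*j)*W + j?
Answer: 4540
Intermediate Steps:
d(j, W) = -4 + j - 4*W*j (d(j, W) = -4 + ((-4*j)*W + j) = -4 + (-4*W*j + j) = -4 + (j - 4*W*j) = -4 + j - 4*W*j)
V(14)*d(11, (-5 - 2)²) + 242 = (12 - 1*14)*(-4 + 11 - 4*(-5 - 2)²*11) + 242 = (12 - 14)*(-4 + 11 - 4*(-7)²*11) + 242 = -2*(-4 + 11 - 4*49*11) + 242 = -2*(-4 + 11 - 2156) + 242 = -2*(-2149) + 242 = 4298 + 242 = 4540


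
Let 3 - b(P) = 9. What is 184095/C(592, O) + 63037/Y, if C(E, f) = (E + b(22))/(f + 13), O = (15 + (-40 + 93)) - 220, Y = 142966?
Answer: -914587335587/20944519 ≈ -43667.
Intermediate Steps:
b(P) = -6 (b(P) = 3 - 1*9 = 3 - 9 = -6)
O = -152 (O = (15 + 53) - 220 = 68 - 220 = -152)
C(E, f) = (-6 + E)/(13 + f) (C(E, f) = (E - 6)/(f + 13) = (-6 + E)/(13 + f))
184095/C(592, O) + 63037/Y = 184095/(((-6 + 592)/(13 - 152))) + 63037/142966 = 184095/((586/(-139))) + 63037*(1/142966) = 184095/((-1/139*586)) + 63037/142966 = 184095/(-586/139) + 63037/142966 = 184095*(-139/586) + 63037/142966 = -25589205/586 + 63037/142966 = -914587335587/20944519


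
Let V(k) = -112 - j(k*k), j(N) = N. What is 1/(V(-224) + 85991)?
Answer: 1/35703 ≈ 2.8009e-5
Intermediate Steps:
V(k) = -112 - k**2 (V(k) = -112 - k*k = -112 - k**2)
1/(V(-224) + 85991) = 1/((-112 - 1*(-224)**2) + 85991) = 1/((-112 - 1*50176) + 85991) = 1/((-112 - 50176) + 85991) = 1/(-50288 + 85991) = 1/35703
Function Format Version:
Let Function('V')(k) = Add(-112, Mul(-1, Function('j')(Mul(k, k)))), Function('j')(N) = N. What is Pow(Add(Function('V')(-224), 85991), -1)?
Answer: Rational(1, 35703) ≈ 2.8009e-5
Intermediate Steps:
Function('V')(k) = Add(-112, Mul(-1, Pow(k, 2))) (Function('V')(k) = Add(-112, Mul(-1, Mul(k, k))) = Add(-112, Mul(-1, Pow(k, 2))))
Pow(Add(Function('V')(-224), 85991), -1) = Pow(Add(Add(-112, Mul(-1, Pow(-224, 2))), 85991), -1) = Pow(Add(Add(-112, Mul(-1, 50176)), 85991), -1) = Pow(Add(Add(-112, -50176), 85991), -1) = Pow(Add(-50288, 85991), -1) = Pow(35703, -1) = Rational(1, 35703)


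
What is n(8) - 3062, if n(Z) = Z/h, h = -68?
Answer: -52056/17 ≈ -3062.1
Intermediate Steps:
n(Z) = -Z/68 (n(Z) = Z/(-68) = Z*(-1/68) = -Z/68)
n(8) - 3062 = -1/68*8 - 3062 = -2/17 - 3062 = -52056/17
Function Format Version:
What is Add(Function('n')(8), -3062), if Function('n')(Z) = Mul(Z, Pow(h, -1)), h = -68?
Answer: Rational(-52056, 17) ≈ -3062.1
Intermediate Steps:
Function('n')(Z) = Mul(Rational(-1, 68), Z) (Function('n')(Z) = Mul(Z, Pow(-68, -1)) = Mul(Z, Rational(-1, 68)) = Mul(Rational(-1, 68), Z))
Add(Function('n')(8), -3062) = Add(Mul(Rational(-1, 68), 8), -3062) = Add(Rational(-2, 17), -3062) = Rational(-52056, 17)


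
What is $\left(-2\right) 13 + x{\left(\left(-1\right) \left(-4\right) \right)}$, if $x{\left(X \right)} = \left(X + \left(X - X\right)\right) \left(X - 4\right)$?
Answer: $-26$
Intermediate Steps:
$x{\left(X \right)} = X \left(-4 + X\right)$ ($x{\left(X \right)} = \left(X + 0\right) \left(-4 + X\right) = X \left(-4 + X\right)$)
$\left(-2\right) 13 + x{\left(\left(-1\right) \left(-4\right) \right)} = \left(-2\right) 13 + \left(-1\right) \left(-4\right) \left(-4 - -4\right) = -26 + 4 \left(-4 + 4\right) = -26 + 4 \cdot 0 = -26 + 0 = -26$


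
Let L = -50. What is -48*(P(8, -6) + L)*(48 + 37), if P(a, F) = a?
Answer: 171360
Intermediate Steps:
-48*(P(8, -6) + L)*(48 + 37) = -48*(8 - 50)*(48 + 37) = -(-2016)*85 = -48*(-3570) = 171360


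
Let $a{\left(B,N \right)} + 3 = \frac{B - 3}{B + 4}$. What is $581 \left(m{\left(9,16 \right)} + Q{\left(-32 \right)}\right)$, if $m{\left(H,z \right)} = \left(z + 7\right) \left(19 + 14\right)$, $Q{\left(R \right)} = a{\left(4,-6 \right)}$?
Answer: $\frac{3514469}{8} \approx 4.3931 \cdot 10^{5}$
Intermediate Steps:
$a{\left(B,N \right)} = -3 + \frac{-3 + B}{4 + B}$ ($a{\left(B,N \right)} = -3 + \frac{B - 3}{B + 4} = -3 + \frac{-3 + B}{4 + B}$)
$Q{\left(R \right)} = - \frac{23}{8}$ ($Q{\left(R \right)} = \frac{-15 - 8}{4 + 4} = \frac{-15 - 8}{8} = \frac{1}{8} \left(-23\right) = - \frac{23}{8}$)
$m{\left(H,z \right)} = 231 + 33 z$ ($m{\left(H,z \right)} = \left(7 + z\right) 33 = 231 + 33 z$)
$581 \left(m{\left(9,16 \right)} + Q{\left(-32 \right)}\right) = 581 \left(\left(231 + 33 \cdot 16\right) - \frac{23}{8}\right) = 581 \left(\left(231 + 528\right) - \frac{23}{8}\right) = 581 \left(759 - \frac{23}{8}\right) = 581 \cdot \frac{6049}{8} = \frac{3514469}{8}$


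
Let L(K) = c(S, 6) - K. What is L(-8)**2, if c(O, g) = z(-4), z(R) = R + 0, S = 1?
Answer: 16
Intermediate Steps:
z(R) = R
c(O, g) = -4
L(K) = -4 - K
L(-8)**2 = (-4 - 1*(-8))**2 = (-4 + 8)**2 = 4**2 = 16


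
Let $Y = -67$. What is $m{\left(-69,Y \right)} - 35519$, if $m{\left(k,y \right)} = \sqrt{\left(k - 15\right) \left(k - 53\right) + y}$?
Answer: $-35519 + \sqrt{10181} \approx -35418.0$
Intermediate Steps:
$m{\left(k,y \right)} = \sqrt{y + \left(-53 + k\right) \left(-15 + k\right)}$ ($m{\left(k,y \right)} = \sqrt{\left(-15 + k\right) \left(-53 + k\right) + y} = \sqrt{\left(-53 + k\right) \left(-15 + k\right) + y} = \sqrt{y + \left(-53 + k\right) \left(-15 + k\right)}$)
$m{\left(-69,Y \right)} - 35519 = \sqrt{795 - 67 + \left(-69\right)^{2} - -4692} - 35519 = \sqrt{795 - 67 + 4761 + 4692} - 35519 = \sqrt{10181} - 35519 = -35519 + \sqrt{10181}$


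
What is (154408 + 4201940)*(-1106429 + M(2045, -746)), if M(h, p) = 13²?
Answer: -4819253538480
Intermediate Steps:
M(h, p) = 169
(154408 + 4201940)*(-1106429 + M(2045, -746)) = (154408 + 4201940)*(-1106429 + 169) = 4356348*(-1106260) = -4819253538480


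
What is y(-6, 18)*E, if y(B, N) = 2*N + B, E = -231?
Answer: -6930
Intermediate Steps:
y(B, N) = B + 2*N
y(-6, 18)*E = (-6 + 2*18)*(-231) = (-6 + 36)*(-231) = 30*(-231) = -6930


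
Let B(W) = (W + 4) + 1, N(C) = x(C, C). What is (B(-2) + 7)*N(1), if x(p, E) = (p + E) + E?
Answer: 30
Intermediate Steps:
x(p, E) = p + 2*E (x(p, E) = (E + p) + E = p + 2*E)
N(C) = 3*C (N(C) = C + 2*C = 3*C)
B(W) = 5 + W (B(W) = (4 + W) + 1 = 5 + W)
(B(-2) + 7)*N(1) = ((5 - 2) + 7)*(3*1) = (3 + 7)*3 = 10*3 = 30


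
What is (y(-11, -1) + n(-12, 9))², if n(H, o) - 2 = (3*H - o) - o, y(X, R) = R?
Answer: 2809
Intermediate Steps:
n(H, o) = 2 - 2*o + 3*H (n(H, o) = 2 + ((3*H - o) - o) = 2 + ((-o + 3*H) - o) = 2 + (-2*o + 3*H) = 2 - 2*o + 3*H)
(y(-11, -1) + n(-12, 9))² = (-1 + (2 - 2*9 + 3*(-12)))² = (-1 + (2 - 18 - 36))² = (-1 - 52)² = (-53)² = 2809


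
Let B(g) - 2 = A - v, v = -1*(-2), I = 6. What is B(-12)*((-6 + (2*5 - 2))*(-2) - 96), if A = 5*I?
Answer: -3000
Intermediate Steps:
v = 2
A = 30 (A = 5*6 = 30)
B(g) = 30 (B(g) = 2 + (30 - 1*2) = 2 + (30 - 2) = 2 + 28 = 30)
B(-12)*((-6 + (2*5 - 2))*(-2) - 96) = 30*((-6 + (2*5 - 2))*(-2) - 96) = 30*((-6 + (10 - 2))*(-2) - 96) = 30*((-6 + 8)*(-2) - 96) = 30*(2*(-2) - 96) = 30*(-4 - 96) = 30*(-100) = -3000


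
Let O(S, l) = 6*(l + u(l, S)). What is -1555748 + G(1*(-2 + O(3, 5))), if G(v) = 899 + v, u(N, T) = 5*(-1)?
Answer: -1554851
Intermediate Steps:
u(N, T) = -5
O(S, l) = -30 + 6*l (O(S, l) = 6*(l - 5) = 6*(-5 + l) = -30 + 6*l)
-1555748 + G(1*(-2 + O(3, 5))) = -1555748 + (899 + 1*(-2 + (-30 + 6*5))) = -1555748 + (899 + 1*(-2 + (-30 + 30))) = -1555748 + (899 + 1*(-2 + 0)) = -1555748 + (899 + 1*(-2)) = -1555748 + (899 - 2) = -1555748 + 897 = -1554851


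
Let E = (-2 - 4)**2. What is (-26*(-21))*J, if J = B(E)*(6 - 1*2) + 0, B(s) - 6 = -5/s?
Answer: 38402/3 ≈ 12801.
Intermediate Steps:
E = 36 (E = (-6)**2 = 36)
B(s) = 6 - 5/s
J = 211/9 (J = (6 - 5/36)*(6 - 1*2) + 0 = (6 - 5*1/36)*(6 - 2) + 0 = (6 - 5/36)*4 + 0 = (211/36)*4 + 0 = 211/9 + 0 = 211/9 ≈ 23.444)
(-26*(-21))*J = -26*(-21)*(211/9) = 546*(211/9) = 38402/3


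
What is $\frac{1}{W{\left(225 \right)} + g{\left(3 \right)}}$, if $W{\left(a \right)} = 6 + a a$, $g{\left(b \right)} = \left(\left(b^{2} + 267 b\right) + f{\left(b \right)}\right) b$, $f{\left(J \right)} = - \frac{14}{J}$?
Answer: $\frac{1}{53047} \approx 1.8851 \cdot 10^{-5}$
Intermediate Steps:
$g{\left(b \right)} = b \left(b^{2} - \frac{14}{b} + 267 b\right)$ ($g{\left(b \right)} = \left(\left(b^{2} + 267 b\right) - \frac{14}{b}\right) b = \left(b^{2} - \frac{14}{b} + 267 b\right) b = b \left(b^{2} - \frac{14}{b} + 267 b\right)$)
$W{\left(a \right)} = 6 + a^{2}$
$\frac{1}{W{\left(225 \right)} + g{\left(3 \right)}} = \frac{1}{\left(6 + 225^{2}\right) - \left(14 - 3^{2} \left(267 + 3\right)\right)} = \frac{1}{\left(6 + 50625\right) + \left(-14 + 9 \cdot 270\right)} = \frac{1}{50631 + \left(-14 + 2430\right)} = \frac{1}{50631 + 2416} = \frac{1}{53047}$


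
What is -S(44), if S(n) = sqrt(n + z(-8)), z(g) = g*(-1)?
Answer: -2*sqrt(13) ≈ -7.2111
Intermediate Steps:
z(g) = -g
S(n) = sqrt(8 + n) (S(n) = sqrt(n - 1*(-8)) = sqrt(n + 8) = sqrt(8 + n))
-S(44) = -sqrt(8 + 44) = -sqrt(52) = -2*sqrt(13)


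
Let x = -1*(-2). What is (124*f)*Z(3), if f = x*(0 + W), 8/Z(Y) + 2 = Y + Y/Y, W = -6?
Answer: -5952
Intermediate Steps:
x = 2
Z(Y) = 8/(-1 + Y) (Z(Y) = 8/(-2 + (Y + Y/Y)) = 8/(-2 + (Y + 1)) = 8/(-2 + (1 + Y)) = 8/(-1 + Y))
f = -12 (f = 2*(0 - 6) = 2*(-6) = -12)
(124*f)*Z(3) = (124*(-12))*(8/(-1 + 3)) = -11904/2 = -1488*4 = -5952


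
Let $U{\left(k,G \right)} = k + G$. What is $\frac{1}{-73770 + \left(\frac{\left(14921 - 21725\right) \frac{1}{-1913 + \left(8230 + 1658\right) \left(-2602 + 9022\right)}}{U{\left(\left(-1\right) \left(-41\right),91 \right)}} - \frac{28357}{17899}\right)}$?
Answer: $- \frac{1785475154969}{131717330873326316} \approx -1.3555 \cdot 10^{-5}$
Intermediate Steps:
$U{\left(k,G \right)} = G + k$
$\frac{1}{-73770 + \left(\frac{\left(14921 - 21725\right) \frac{1}{-1913 + \left(8230 + 1658\right) \left(-2602 + 9022\right)}}{U{\left(\left(-1\right) \left(-41\right),91 \right)}} - \frac{28357}{17899}\right)} = \frac{1}{-73770 - \left(\frac{4051}{2557} - \frac{\left(14921 - 21725\right) \frac{1}{-1913 + \left(8230 + 1658\right) \left(-2602 + 9022\right)}}{91 - -41}\right)} = \frac{1}{-73770 - \left(\frac{4051}{2557} - \frac{\left(-6804\right) \frac{1}{-1913 + 9888 \cdot 6420}}{91 + 41}\right)} = \frac{1}{-73770 - \left(\frac{4051}{2557} - \frac{\left(-6804\right) \frac{1}{-1913 + 63480960}}{132}\right)} = \frac{1}{-73770 - \left(\frac{4051}{2557} - - \frac{6804}{63479047} \cdot \frac{1}{132}\right)} = \frac{1}{-73770 - \left(\frac{4051}{2557} - \left(-6804\right) \frac{1}{63479047} \cdot \frac{1}{132}\right)} = \frac{1}{-73770 - \frac{2828691263186}{1785475154969}} = \frac{1}{- \frac{131717330873326316}{1785475154969}} = - \frac{1785475154969}{131717330873326316}$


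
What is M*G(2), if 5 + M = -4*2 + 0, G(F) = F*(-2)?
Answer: 52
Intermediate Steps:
G(F) = -2*F
M = -13 (M = -5 + (-4*2 + 0) = -5 + (-8 + 0) = -5 - 8 = -13)
M*G(2) = -(-26)*2 = -13*(-4) = 52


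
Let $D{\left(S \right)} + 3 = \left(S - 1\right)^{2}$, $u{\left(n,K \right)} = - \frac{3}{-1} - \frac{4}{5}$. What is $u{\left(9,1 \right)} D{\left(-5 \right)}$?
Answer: $\frac{363}{5} \approx 72.6$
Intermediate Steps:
$u{\left(n,K \right)} = \frac{11}{5}$ ($u{\left(n,K \right)} = \left(-3\right) \left(-1\right) - \frac{4}{5} = 3 - \frac{4}{5} = \frac{11}{5}$)
$D{\left(S \right)} = -3 + \left(-1 + S\right)^{2}$ ($D{\left(S \right)} = -3 + \left(S - 1\right)^{2} = -3 + \left(-1 + S\right)^{2}$)
$u{\left(9,1 \right)} D{\left(-5 \right)} = \frac{11 \left(-3 + \left(-1 - 5\right)^{2}\right)}{5} = \frac{11 \left(-3 + \left(-6\right)^{2}\right)}{5} = \frac{11 \left(-3 + 36\right)}{5} = \frac{11}{5} \cdot 33 = \frac{363}{5}$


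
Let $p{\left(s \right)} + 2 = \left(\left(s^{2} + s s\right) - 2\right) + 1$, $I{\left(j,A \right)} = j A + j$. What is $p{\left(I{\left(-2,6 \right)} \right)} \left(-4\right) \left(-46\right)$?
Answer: $71576$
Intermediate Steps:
$I{\left(j,A \right)} = j + A j$ ($I{\left(j,A \right)} = A j + j = j + A j$)
$p{\left(s \right)} = -3 + 2 s^{2}$ ($p{\left(s \right)} = -2 - \left(1 - s^{2} - s s\right) = -2 + \left(\left(\left(s^{2} + s^{2}\right) - 2\right) + 1\right) = -2 + \left(\left(2 s^{2} - 2\right) + 1\right) = -2 + \left(\left(-2 + 2 s^{2}\right) + 1\right) = -2 + \left(-1 + 2 s^{2}\right) = -3 + 2 s^{2}$)
$p{\left(I{\left(-2,6 \right)} \right)} \left(-4\right) \left(-46\right) = \left(-3 + 2 \left(- 2 \left(1 + 6\right)\right)^{2}\right) \left(-4\right) \left(-46\right) = \left(-3 + 2 \left(\left(-2\right) 7\right)^{2}\right) \left(-4\right) \left(-46\right) = \left(-3 + 2 \left(-14\right)^{2}\right) \left(-4\right) \left(-46\right) = \left(-3 + 2 \cdot 196\right) \left(-4\right) \left(-46\right) = \left(-3 + 392\right) \left(-4\right) \left(-46\right) = 389 \left(-4\right) \left(-46\right) = \left(-1556\right) \left(-46\right) = 71576$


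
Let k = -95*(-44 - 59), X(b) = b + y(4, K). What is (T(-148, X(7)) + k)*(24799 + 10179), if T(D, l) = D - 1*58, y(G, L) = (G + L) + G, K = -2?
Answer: 335054262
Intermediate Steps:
y(G, L) = L + 2*G
X(b) = 6 + b (X(b) = b + (-2 + 2*4) = b + (-2 + 8) = b + 6 = 6 + b)
T(D, l) = -58 + D (T(D, l) = D - 58 = -58 + D)
k = 9785 (k = -95*(-103) = 9785)
(T(-148, X(7)) + k)*(24799 + 10179) = ((-58 - 148) + 9785)*(24799 + 10179) = (-206 + 9785)*34978 = 9579*34978 = 335054262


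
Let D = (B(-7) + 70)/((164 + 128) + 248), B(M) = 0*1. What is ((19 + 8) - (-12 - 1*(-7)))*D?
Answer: 112/27 ≈ 4.1481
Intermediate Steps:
B(M) = 0
D = 7/54 (D = (0 + 70)/((164 + 128) + 248) = 70/(292 + 248) = 70/540 = 70*(1/540) = 7/54 ≈ 0.12963)
((19 + 8) - (-12 - 1*(-7)))*D = ((19 + 8) - (-12 - 1*(-7)))*(7/54) = (27 - (-12 + 7))*(7/54) = (27 - 1*(-5))*(7/54) = (27 + 5)*(7/54) = 32*(7/54) = 112/27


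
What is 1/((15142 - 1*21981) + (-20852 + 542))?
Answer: -1/27149 ≈ -3.6834e-5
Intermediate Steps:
1/((15142 - 1*21981) + (-20852 + 542)) = 1/((15142 - 21981) - 20310) = 1/(-6839 - 20310) = 1/(-27149) = -1/27149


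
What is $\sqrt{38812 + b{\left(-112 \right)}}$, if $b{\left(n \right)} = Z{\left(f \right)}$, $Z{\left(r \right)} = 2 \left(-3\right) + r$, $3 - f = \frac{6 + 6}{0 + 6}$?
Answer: $\sqrt{38807} \approx 196.99$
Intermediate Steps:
$f = 1$ ($f = 3 - \frac{6 + 6}{0 + 6} = 3 - \frac{1}{6} \cdot 12 = 3 - 2 = 1$)
$Z{\left(r \right)} = -6 + r$
$b{\left(n \right)} = -5$ ($b{\left(n \right)} = -6 + 1 = -5$)
$\sqrt{38812 + b{\left(-112 \right)}} = \sqrt{38812 - 5} = \sqrt{38807}$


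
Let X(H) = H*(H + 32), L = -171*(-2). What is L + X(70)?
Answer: 7482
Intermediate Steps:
L = 342
X(H) = H*(32 + H)
L + X(70) = 342 + 70*(32 + 70) = 342 + 70*102 = 342 + 7140 = 7482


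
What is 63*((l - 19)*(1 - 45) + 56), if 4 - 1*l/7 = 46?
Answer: 871164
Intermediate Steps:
l = -294 (l = 28 - 7*46 = 28 - 322 = -294)
63*((l - 19)*(1 - 45) + 56) = 63*((-294 - 19)*(1 - 45) + 56) = 63*(-313*(-44) + 56) = 63*(13772 + 56) = 63*13828 = 871164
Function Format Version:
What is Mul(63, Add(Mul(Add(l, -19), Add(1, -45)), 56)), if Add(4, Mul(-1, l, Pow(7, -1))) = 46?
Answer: 871164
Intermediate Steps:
l = -294 (l = Add(28, Mul(-7, 46)) = Add(28, -322) = -294)
Mul(63, Add(Mul(Add(l, -19), Add(1, -45)), 56)) = Mul(63, Add(Mul(Add(-294, -19), Add(1, -45)), 56)) = Mul(63, Add(Mul(-313, -44), 56)) = Mul(63, Add(13772, 56)) = Mul(63, 13828) = 871164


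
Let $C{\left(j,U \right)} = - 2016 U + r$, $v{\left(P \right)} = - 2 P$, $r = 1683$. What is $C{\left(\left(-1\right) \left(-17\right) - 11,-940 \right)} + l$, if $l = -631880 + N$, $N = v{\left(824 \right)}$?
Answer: $1263195$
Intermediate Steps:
$N = -1648$ ($N = \left(-2\right) 824 = -1648$)
$C{\left(j,U \right)} = 1683 - 2016 U$ ($C{\left(j,U \right)} = - 2016 U + 1683 = 1683 - 2016 U$)
$l = -633528$ ($l = -631880 - 1648 = -633528$)
$C{\left(\left(-1\right) \left(-17\right) - 11,-940 \right)} + l = \left(1683 - -1895040\right) - 633528 = \left(1683 + 1895040\right) - 633528 = 1896723 - 633528 = 1263195$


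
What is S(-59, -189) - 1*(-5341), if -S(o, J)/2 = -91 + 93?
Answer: 5337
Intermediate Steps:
S(o, J) = -4 (S(o, J) = -2*(-91 + 93) = -2*2 = -4)
S(-59, -189) - 1*(-5341) = -4 - 1*(-5341) = -4 + 5341 = 5337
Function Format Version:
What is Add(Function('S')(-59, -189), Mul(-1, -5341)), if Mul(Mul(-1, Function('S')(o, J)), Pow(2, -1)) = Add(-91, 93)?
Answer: 5337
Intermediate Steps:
Function('S')(o, J) = -4 (Function('S')(o, J) = Mul(-2, Add(-91, 93)) = Mul(-2, 2) = -4)
Add(Function('S')(-59, -189), Mul(-1, -5341)) = Add(-4, Mul(-1, -5341)) = Add(-4, 5341) = 5337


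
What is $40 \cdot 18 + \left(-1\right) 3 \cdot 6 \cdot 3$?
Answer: $666$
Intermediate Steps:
$40 \cdot 18 + \left(-1\right) 3 \cdot 6 \cdot 3 = 720 + \left(-3\right) 6 \cdot 3 = 720 - 54 = 666$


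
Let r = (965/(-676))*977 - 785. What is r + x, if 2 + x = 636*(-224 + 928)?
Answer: 301200127/676 ≈ 4.4556e+5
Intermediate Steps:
r = -1473465/676 (r = (965*(-1/676))*977 - 785 = -965/676*977 - 785 = -942805/676 - 785 = -1473465/676 ≈ -2179.7)
x = 447742 (x = -2 + 636*(-224 + 928) = -2 + 636*704 = -2 + 447744 = 447742)
r + x = -1473465/676 + 447742 = 301200127/676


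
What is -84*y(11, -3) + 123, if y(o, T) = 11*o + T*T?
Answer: -10797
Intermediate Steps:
y(o, T) = T² + 11*o (y(o, T) = 11*o + T² = T² + 11*o)
-84*y(11, -3) + 123 = -84*((-3)² + 11*11) + 123 = -84*(9 + 121) + 123 = -84*130 + 123 = -10920 + 123 = -10797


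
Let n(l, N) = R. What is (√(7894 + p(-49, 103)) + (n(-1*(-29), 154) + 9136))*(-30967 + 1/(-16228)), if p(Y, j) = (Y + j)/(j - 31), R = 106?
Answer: -2322202576217/8114 - 502532477*√31579/32456 ≈ -2.8895e+8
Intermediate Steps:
n(l, N) = 106
p(Y, j) = (Y + j)/(-31 + j)
(√(7894 + p(-49, 103)) + (n(-1*(-29), 154) + 9136))*(-30967 + 1/(-16228)) = (√(7894 + (-49 + 103)/(-31 + 103)) + (106 + 9136))*(-30967 + 1/(-16228)) = (√(7894 + 54/72) + 9242)*(-30967 - 1/16228) = (√(7894 + (1/72)*54) + 9242)*(-502532477/16228) = (√(7894 + ¾) + 9242)*(-502532477/16228) = (√(31579/4) + 9242)*(-502532477/16228) = (√31579/2 + 9242)*(-502532477/16228) = (9242 + √31579/2)*(-502532477/16228) = -2322202576217/8114 - 502532477*√31579/32456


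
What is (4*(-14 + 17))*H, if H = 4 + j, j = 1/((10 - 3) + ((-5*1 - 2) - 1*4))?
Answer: 45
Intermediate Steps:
j = -¼ (j = 1/(7 + ((-5 - 2) - 4)) = 1/(7 + (-7 - 4)) = 1/(7 - 11) = 1/(-4) = -¼ ≈ -0.25000)
H = 15/4 (H = 4 - ¼ = 15/4 ≈ 3.7500)
(4*(-14 + 17))*H = (4*(-14 + 17))*(15/4) = (4*3)*(15/4) = 12*(15/4) = 45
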